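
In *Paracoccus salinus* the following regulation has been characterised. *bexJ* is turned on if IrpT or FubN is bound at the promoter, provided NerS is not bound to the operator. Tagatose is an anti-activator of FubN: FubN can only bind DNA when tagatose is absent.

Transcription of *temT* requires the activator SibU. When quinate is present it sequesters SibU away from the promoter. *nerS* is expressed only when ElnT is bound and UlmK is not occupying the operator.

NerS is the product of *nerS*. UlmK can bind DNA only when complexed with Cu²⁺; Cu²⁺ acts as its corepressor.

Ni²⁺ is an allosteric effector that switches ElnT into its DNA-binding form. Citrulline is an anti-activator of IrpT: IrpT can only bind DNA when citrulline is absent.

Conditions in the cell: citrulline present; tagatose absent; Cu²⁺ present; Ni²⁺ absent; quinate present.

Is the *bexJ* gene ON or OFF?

ON

Citrulline is present, so IrpT is inactive.
Tagatose is absent, so FubN is active.
Cu²⁺ is present, so UlmK is active.
Ni²⁺ is absent, so ElnT is inactive.
With repressor UlmK bound, *nerS* is not transcribed.
So NerS is not produced.
Activator FubN is present, so *bexJ* is transcribed.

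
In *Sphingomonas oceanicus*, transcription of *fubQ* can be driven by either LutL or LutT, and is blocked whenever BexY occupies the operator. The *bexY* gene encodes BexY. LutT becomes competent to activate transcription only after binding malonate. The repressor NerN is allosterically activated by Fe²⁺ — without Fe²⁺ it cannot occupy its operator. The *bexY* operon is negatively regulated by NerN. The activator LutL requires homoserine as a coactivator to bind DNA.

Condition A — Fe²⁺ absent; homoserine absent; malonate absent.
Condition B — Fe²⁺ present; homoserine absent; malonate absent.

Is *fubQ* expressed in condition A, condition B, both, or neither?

Condition A:
Fe²⁺ is absent, so NerN is inactive.
With no repressor bound, *bexY* is transcribed.
So BexY is produced and active.
Homoserine is absent, so LutL is inactive.
Malonate is absent, so LutT is inactive.
With repressor BexY bound, *fubQ* is not transcribed.
→ *fubQ* is OFF in A.
Condition B:
Fe²⁺ is present, so NerN is active.
With repressor NerN bound, *bexY* is not transcribed.
So BexY is not produced.
Homoserine is absent, so LutL is inactive.
Malonate is absent, so LutT is inactive.
No activator is available at the *fubQ* promoter, so *fubQ* is not transcribed.
→ *fubQ* is OFF in B.

neither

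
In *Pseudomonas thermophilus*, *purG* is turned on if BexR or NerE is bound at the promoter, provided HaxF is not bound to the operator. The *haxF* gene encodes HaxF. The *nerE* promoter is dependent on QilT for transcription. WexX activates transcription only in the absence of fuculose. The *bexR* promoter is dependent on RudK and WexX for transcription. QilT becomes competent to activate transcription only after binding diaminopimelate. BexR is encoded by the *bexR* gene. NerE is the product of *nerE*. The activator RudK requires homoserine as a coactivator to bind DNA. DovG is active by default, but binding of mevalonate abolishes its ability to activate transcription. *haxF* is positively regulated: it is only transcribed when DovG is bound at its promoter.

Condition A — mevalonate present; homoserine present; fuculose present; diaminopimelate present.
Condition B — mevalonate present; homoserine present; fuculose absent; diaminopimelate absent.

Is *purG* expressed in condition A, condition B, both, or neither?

both

Condition A:
Mevalonate is present, so DovG is inactive.
Required activator DovG is absent, so *haxF* is not transcribed.
So HaxF is not produced.
Homoserine is present, so RudK is active.
Fuculose is present, so WexX is inactive.
Required activator WexX is absent, so *bexR* is not transcribed.
So BexR is not produced.
Diaminopimelate is present, so QilT is active.
No repressor is bound and QilT is active, so *nerE* is transcribed.
So NerE is produced and active.
Activator NerE is present, so *purG* is transcribed.
→ *purG* is ON in A.
Condition B:
Mevalonate is present, so DovG is inactive.
Required activator DovG is absent, so *haxF* is not transcribed.
So HaxF is not produced.
Homoserine is present, so RudK is active.
Fuculose is absent, so WexX is active.
No repressor is bound and RudK and WexX are active, so *bexR* is transcribed.
So BexR is produced and active.
Diaminopimelate is absent, so QilT is inactive.
Required activator QilT is absent, so *nerE* is not transcribed.
So NerE is not produced.
Activator BexR is present, so *purG* is transcribed.
→ *purG* is ON in B.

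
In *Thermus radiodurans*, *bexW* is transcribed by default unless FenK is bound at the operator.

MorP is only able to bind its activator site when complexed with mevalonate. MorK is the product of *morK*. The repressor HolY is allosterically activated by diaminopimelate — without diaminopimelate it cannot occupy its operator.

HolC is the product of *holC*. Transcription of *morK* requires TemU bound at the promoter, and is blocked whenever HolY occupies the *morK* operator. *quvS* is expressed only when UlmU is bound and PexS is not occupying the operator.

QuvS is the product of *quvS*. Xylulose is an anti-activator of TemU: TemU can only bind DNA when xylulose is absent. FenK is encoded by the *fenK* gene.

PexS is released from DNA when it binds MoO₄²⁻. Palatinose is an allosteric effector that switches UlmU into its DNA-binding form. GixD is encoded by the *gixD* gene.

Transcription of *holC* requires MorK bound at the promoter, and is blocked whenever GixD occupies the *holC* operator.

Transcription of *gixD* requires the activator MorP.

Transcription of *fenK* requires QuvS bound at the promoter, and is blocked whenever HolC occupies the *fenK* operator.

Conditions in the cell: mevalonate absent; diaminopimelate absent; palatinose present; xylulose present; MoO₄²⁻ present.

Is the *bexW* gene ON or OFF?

OFF

Xylulose is present, so TemU is inactive.
Diaminopimelate is absent, so HolY is inactive.
Required activator TemU is absent, so *morK* is not transcribed.
So MorK is not produced.
Mevalonate is absent, so MorP is inactive.
Required activator MorP is absent, so *gixD* is not transcribed.
So GixD is not produced.
Required activator MorK is absent, so *holC* is not transcribed.
So HolC is not produced.
MoO₄²⁻ is present, so PexS is inactive.
Palatinose is present, so UlmU is active.
No repressor is bound and UlmU is active, so *quvS* is transcribed.
So QuvS is produced and active.
No repressor is bound and QuvS is active, so *fenK* is transcribed.
So FenK is produced and active.
With repressor FenK bound, *bexW* is not transcribed.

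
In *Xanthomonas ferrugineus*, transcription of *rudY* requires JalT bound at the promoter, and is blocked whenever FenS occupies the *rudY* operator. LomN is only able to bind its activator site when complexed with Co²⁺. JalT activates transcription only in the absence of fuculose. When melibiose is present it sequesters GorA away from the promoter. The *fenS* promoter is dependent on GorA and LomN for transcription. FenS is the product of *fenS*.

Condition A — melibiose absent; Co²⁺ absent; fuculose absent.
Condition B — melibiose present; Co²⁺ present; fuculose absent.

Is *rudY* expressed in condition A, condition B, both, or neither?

Condition A:
Melibiose is absent, so GorA is active.
Co²⁺ is absent, so LomN is inactive.
Required activator LomN is absent, so *fenS* is not transcribed.
So FenS is not produced.
Fuculose is absent, so JalT is active.
No repressor is bound and JalT is active, so *rudY* is transcribed.
→ *rudY* is ON in A.
Condition B:
Melibiose is present, so GorA is inactive.
Co²⁺ is present, so LomN is active.
Required activator GorA is absent, so *fenS* is not transcribed.
So FenS is not produced.
Fuculose is absent, so JalT is active.
No repressor is bound and JalT is active, so *rudY* is transcribed.
→ *rudY* is ON in B.

both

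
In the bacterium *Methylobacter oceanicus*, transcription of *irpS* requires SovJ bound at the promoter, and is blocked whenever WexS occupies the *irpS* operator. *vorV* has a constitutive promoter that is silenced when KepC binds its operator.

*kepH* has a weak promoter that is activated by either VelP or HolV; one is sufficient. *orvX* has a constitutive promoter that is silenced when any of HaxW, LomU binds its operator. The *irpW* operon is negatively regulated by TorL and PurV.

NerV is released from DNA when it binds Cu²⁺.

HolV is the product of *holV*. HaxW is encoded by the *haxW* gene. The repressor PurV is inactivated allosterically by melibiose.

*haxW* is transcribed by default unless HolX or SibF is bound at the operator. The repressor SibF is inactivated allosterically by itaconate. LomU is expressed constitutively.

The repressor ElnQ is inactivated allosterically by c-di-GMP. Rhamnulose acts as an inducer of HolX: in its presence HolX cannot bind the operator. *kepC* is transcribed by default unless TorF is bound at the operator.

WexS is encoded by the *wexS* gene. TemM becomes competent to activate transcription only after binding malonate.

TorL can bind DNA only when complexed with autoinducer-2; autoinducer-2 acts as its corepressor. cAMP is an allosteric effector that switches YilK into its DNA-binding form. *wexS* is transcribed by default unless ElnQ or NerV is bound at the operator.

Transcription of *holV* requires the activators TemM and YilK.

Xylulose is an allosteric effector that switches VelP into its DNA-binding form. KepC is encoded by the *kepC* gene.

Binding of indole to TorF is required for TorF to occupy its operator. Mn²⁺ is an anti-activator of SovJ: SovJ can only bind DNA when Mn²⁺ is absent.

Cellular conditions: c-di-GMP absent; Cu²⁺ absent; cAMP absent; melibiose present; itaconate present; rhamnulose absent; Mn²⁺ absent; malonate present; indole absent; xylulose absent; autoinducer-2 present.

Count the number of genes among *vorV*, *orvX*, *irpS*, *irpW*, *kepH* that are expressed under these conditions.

1

Indole is absent, so TorF is inactive.
With no repressor bound, *kepC* is transcribed.
So KepC is produced and active.
With repressor KepC bound, *vorV* is not transcribed.
→ *vorV* is OFF.
Rhamnulose is absent, so HolX is active.
Itaconate is present, so SibF is inactive.
With repressor HolX bound, *haxW* is not transcribed.
So HaxW is not produced.
LomU is produced constitutively and is active.
With repressor LomU bound, *orvX* is not transcribed.
→ *orvX* is OFF.
c-di-GMP is absent, so ElnQ is active.
Cu²⁺ is absent, so NerV is active.
With repressor ElnQ bound, *wexS* is not transcribed.
So WexS is not produced.
Mn²⁺ is absent, so SovJ is active.
No repressor is bound and SovJ is active, so *irpS* is transcribed.
→ *irpS* is ON.
Autoinducer-2 is present, so TorL is active.
Melibiose is present, so PurV is inactive.
With repressor TorL bound, *irpW* is not transcribed.
→ *irpW* is OFF.
Xylulose is absent, so VelP is inactive.
Malonate is present, so TemM is active.
cAMP is absent, so YilK is inactive.
Required activator YilK is absent, so *holV* is not transcribed.
So HolV is not produced.
No activator is available at the *kepH* promoter, so *kepH* is not transcribed.
→ *kepH* is OFF.
1 of the 5 genes is transcribed.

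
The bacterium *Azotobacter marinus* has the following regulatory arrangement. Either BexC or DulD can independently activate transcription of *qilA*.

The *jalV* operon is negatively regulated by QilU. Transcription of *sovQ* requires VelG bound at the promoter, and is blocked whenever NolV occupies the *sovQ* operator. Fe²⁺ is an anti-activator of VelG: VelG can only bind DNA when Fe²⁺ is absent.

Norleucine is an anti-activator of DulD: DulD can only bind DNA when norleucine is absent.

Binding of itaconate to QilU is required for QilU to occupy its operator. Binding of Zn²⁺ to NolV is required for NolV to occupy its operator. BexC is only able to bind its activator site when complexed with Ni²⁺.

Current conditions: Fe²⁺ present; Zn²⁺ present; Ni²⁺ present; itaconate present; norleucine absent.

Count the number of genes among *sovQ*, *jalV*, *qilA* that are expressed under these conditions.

1

Fe²⁺ is present, so VelG is inactive.
Zn²⁺ is present, so NolV is active.
With repressor NolV bound, *sovQ* is not transcribed.
→ *sovQ* is OFF.
Itaconate is present, so QilU is active.
With repressor QilU bound, *jalV* is not transcribed.
→ *jalV* is OFF.
Ni²⁺ is present, so BexC is active.
Norleucine is absent, so DulD is active.
Activator BexC is present, so *qilA* is transcribed.
→ *qilA* is ON.
1 of the 3 genes is transcribed.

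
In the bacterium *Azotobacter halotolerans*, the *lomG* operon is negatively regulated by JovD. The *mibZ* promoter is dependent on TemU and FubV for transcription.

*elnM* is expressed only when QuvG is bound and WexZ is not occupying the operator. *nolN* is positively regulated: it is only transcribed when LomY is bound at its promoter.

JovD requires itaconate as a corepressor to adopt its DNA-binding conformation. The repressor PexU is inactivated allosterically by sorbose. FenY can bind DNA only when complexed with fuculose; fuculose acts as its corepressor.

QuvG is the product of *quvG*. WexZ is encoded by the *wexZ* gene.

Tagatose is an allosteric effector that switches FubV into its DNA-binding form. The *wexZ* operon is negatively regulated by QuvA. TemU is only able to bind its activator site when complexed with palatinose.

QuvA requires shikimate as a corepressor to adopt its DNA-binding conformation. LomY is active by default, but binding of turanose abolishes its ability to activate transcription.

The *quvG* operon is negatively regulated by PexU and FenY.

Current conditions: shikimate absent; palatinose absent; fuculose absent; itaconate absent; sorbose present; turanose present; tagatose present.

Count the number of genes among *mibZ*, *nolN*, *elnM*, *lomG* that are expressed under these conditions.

1

Palatinose is absent, so TemU is inactive.
Tagatose is present, so FubV is active.
Required activator TemU is absent, so *mibZ* is not transcribed.
→ *mibZ* is OFF.
Turanose is present, so LomY is inactive.
Required activator LomY is absent, so *nolN* is not transcribed.
→ *nolN* is OFF.
Shikimate is absent, so QuvA is inactive.
With no repressor bound, *wexZ* is transcribed.
So WexZ is produced and active.
Sorbose is present, so PexU is inactive.
Fuculose is absent, so FenY is inactive.
With no repressor bound, *quvG* is transcribed.
So QuvG is produced and active.
With repressor WexZ bound, *elnM* is not transcribed.
→ *elnM* is OFF.
Itaconate is absent, so JovD is inactive.
With no repressor bound, *lomG* is transcribed.
→ *lomG* is ON.
1 of the 4 genes is transcribed.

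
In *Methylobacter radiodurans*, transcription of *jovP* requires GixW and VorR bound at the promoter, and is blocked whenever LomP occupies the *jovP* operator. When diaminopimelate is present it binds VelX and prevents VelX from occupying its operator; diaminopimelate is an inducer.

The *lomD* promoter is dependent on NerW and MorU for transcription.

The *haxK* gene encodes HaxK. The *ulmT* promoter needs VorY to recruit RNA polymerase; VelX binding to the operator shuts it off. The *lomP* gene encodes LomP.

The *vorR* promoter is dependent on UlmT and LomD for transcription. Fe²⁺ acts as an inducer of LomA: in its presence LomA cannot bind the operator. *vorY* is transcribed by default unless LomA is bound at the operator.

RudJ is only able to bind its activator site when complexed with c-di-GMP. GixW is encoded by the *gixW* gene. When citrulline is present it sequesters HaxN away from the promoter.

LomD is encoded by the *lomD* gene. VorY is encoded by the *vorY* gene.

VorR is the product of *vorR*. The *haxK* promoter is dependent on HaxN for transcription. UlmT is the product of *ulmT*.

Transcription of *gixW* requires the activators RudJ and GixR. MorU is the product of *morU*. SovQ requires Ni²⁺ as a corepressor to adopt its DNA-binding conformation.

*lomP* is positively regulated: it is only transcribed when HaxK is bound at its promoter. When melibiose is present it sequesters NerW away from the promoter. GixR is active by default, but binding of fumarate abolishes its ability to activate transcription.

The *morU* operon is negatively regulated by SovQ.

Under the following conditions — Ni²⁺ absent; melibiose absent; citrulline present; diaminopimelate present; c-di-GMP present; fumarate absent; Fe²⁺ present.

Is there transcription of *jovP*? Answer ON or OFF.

ON

c-di-GMP is present, so RudJ is active.
Fumarate is absent, so GixR is active.
No repressor is bound and RudJ and GixR are active, so *gixW* is transcribed.
So GixW is produced and active.
Citrulline is present, so HaxN is inactive.
Required activator HaxN is absent, so *haxK* is not transcribed.
So HaxK is not produced.
Required activator HaxK is absent, so *lomP* is not transcribed.
So LomP is not produced.
Diaminopimelate is present, so VelX is inactive.
Fe²⁺ is present, so LomA is inactive.
With no repressor bound, *vorY* is transcribed.
So VorY is produced and active.
No repressor is bound and VorY is active, so *ulmT* is transcribed.
So UlmT is produced and active.
Melibiose is absent, so NerW is active.
Ni²⁺ is absent, so SovQ is inactive.
With no repressor bound, *morU* is transcribed.
So MorU is produced and active.
No repressor is bound and NerW and MorU are active, so *lomD* is transcribed.
So LomD is produced and active.
No repressor is bound and UlmT and LomD are active, so *vorR* is transcribed.
So VorR is produced and active.
No repressor is bound and GixW and VorR are active, so *jovP* is transcribed.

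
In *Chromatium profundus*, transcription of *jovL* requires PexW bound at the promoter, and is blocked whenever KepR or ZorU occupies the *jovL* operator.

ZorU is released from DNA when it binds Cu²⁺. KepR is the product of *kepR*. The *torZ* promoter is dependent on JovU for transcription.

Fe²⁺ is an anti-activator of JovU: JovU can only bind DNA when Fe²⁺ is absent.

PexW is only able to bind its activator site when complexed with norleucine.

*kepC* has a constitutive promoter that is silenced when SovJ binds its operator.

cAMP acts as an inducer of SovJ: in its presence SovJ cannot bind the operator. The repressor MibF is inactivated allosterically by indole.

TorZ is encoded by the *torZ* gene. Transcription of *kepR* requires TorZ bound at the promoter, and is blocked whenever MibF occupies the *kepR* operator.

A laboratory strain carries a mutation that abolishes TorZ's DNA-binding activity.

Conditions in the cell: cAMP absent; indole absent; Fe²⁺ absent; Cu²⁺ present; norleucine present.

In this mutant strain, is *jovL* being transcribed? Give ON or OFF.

TorZ is non-functional in this strain, so it has no effect.
Indole is absent, so MibF is active.
With repressor MibF bound, *kepR* is not transcribed.
So KepR is not produced.
Norleucine is present, so PexW is active.
Cu²⁺ is present, so ZorU is inactive.
No repressor is bound and PexW is active, so *jovL* is transcribed.

ON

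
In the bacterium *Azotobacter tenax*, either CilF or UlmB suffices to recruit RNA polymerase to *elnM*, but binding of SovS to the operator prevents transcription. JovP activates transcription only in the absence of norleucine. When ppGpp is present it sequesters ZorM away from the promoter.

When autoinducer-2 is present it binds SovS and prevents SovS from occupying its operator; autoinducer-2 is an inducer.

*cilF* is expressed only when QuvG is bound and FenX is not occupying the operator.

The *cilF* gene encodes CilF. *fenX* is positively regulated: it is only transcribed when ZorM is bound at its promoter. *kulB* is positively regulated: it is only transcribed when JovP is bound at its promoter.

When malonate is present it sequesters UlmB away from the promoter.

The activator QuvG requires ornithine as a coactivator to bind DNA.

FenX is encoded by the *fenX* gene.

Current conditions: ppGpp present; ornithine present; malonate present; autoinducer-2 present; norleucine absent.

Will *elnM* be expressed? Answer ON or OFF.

Autoinducer-2 is present, so SovS is inactive.
ppGpp is present, so ZorM is inactive.
Required activator ZorM is absent, so *fenX* is not transcribed.
So FenX is not produced.
Ornithine is present, so QuvG is active.
No repressor is bound and QuvG is active, so *cilF* is transcribed.
So CilF is produced and active.
Malonate is present, so UlmB is inactive.
Activator CilF is present, so *elnM* is transcribed.

ON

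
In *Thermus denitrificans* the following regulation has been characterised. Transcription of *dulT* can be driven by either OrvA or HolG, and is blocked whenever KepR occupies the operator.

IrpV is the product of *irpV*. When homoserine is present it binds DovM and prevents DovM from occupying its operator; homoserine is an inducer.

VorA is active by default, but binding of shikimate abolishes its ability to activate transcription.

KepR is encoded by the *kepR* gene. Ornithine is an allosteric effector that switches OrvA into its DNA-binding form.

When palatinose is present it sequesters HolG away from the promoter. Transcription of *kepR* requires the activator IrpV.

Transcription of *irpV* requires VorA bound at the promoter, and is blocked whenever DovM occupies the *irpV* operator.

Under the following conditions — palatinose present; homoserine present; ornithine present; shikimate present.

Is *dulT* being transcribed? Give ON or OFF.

ON

Shikimate is present, so VorA is inactive.
Homoserine is present, so DovM is inactive.
Required activator VorA is absent, so *irpV* is not transcribed.
So IrpV is not produced.
Required activator IrpV is absent, so *kepR* is not transcribed.
So KepR is not produced.
Ornithine is present, so OrvA is active.
Palatinose is present, so HolG is inactive.
Activator OrvA is present, so *dulT* is transcribed.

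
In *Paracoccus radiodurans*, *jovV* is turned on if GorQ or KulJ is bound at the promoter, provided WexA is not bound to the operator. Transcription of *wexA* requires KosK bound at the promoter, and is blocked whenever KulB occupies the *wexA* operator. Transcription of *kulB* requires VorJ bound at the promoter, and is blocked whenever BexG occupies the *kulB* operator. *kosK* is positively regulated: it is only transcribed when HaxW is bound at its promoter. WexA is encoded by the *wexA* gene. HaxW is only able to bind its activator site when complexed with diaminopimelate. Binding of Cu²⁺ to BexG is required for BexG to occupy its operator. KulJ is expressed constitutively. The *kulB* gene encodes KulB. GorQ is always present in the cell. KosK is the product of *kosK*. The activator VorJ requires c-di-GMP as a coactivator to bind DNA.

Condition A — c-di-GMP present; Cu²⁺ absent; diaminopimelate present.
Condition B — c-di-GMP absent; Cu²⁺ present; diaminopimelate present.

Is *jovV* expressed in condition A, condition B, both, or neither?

A only

Condition A:
c-di-GMP is present, so VorJ is active.
Cu²⁺ is absent, so BexG is inactive.
No repressor is bound and VorJ is active, so *kulB* is transcribed.
So KulB is produced and active.
Diaminopimelate is present, so HaxW is active.
No repressor is bound and HaxW is active, so *kosK* is transcribed.
So KosK is produced and active.
With repressor KulB bound, *wexA* is not transcribed.
So WexA is not produced.
GorQ is produced constitutively and is active.
KulJ is produced constitutively and is active.
Activator GorQ is present, so *jovV* is transcribed.
→ *jovV* is ON in A.
Condition B:
c-di-GMP is absent, so VorJ is inactive.
Cu²⁺ is present, so BexG is active.
With repressor BexG bound, *kulB* is not transcribed.
So KulB is not produced.
Diaminopimelate is present, so HaxW is active.
No repressor is bound and HaxW is active, so *kosK* is transcribed.
So KosK is produced and active.
No repressor is bound and KosK is active, so *wexA* is transcribed.
So WexA is produced and active.
GorQ is produced constitutively and is active.
KulJ is produced constitutively and is active.
With repressor WexA bound, *jovV* is not transcribed.
→ *jovV* is OFF in B.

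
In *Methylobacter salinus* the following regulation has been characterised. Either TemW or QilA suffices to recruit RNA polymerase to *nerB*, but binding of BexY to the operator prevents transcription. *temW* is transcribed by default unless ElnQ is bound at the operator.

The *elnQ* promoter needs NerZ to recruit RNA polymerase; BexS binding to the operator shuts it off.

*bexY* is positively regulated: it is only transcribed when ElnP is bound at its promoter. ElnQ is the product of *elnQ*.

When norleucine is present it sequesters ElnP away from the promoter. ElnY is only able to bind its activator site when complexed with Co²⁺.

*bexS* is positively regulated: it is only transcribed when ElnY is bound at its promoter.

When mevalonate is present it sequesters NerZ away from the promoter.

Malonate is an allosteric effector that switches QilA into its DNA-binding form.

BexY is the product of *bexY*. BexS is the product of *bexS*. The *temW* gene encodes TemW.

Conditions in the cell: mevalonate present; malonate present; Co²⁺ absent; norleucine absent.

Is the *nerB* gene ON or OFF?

OFF

Mevalonate is present, so NerZ is inactive.
Co²⁺ is absent, so ElnY is inactive.
Required activator ElnY is absent, so *bexS* is not transcribed.
So BexS is not produced.
Required activator NerZ is absent, so *elnQ* is not transcribed.
So ElnQ is not produced.
With no repressor bound, *temW* is transcribed.
So TemW is produced and active.
Malonate is present, so QilA is active.
Norleucine is absent, so ElnP is active.
No repressor is bound and ElnP is active, so *bexY* is transcribed.
So BexY is produced and active.
With repressor BexY bound, *nerB* is not transcribed.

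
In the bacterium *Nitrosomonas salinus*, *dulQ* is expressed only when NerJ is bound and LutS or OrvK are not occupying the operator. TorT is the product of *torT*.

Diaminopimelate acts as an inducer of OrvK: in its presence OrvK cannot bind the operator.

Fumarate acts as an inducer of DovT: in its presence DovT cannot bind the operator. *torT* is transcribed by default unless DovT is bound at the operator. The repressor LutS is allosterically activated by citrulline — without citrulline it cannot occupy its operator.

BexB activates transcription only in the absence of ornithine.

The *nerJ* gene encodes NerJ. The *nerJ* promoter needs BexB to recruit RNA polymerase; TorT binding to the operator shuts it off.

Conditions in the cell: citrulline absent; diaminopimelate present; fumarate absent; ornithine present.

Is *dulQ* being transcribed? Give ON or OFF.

OFF

Citrulline is absent, so LutS is inactive.
Fumarate is absent, so DovT is active.
With repressor DovT bound, *torT* is not transcribed.
So TorT is not produced.
Ornithine is present, so BexB is inactive.
Required activator BexB is absent, so *nerJ* is not transcribed.
So NerJ is not produced.
Diaminopimelate is present, so OrvK is inactive.
Required activator NerJ is absent, so *dulQ* is not transcribed.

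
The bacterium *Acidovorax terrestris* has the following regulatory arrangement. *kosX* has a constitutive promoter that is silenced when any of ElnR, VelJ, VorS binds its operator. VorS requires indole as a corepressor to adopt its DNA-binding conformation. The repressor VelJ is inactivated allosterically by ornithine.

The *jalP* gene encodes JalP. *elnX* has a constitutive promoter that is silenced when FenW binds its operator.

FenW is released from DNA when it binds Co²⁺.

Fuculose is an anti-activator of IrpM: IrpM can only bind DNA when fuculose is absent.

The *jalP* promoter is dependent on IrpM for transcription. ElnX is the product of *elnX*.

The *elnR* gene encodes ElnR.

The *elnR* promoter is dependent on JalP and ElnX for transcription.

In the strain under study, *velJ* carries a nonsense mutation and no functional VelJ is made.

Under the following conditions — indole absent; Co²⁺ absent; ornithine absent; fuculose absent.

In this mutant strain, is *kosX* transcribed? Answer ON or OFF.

Fuculose is absent, so IrpM is active.
No repressor is bound and IrpM is active, so *jalP* is transcribed.
So JalP is produced and active.
Co²⁺ is absent, so FenW is active.
With repressor FenW bound, *elnX* is not transcribed.
So ElnX is not produced.
Required activator ElnX is absent, so *elnR* is not transcribed.
So ElnR is not produced.
VelJ is non-functional in this strain, so it has no effect.
Indole is absent, so VorS is inactive.
With no repressor bound, *kosX* is transcribed.

ON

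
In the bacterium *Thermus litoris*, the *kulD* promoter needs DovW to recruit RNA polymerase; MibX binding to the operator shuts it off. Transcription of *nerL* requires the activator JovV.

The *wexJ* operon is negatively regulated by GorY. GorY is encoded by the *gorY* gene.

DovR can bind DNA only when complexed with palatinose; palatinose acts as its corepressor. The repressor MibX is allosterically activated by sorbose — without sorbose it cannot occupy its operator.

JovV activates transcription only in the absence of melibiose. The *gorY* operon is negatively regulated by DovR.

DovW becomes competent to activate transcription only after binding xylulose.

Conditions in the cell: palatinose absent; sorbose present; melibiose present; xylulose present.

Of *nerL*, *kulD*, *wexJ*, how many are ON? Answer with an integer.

0

Melibiose is present, so JovV is inactive.
Required activator JovV is absent, so *nerL* is not transcribed.
→ *nerL* is OFF.
Sorbose is present, so MibX is active.
Xylulose is present, so DovW is active.
With repressor MibX bound, *kulD* is not transcribed.
→ *kulD* is OFF.
Palatinose is absent, so DovR is inactive.
With no repressor bound, *gorY* is transcribed.
So GorY is produced and active.
With repressor GorY bound, *wexJ* is not transcribed.
→ *wexJ* is OFF.
0 of the 3 genes are transcribed.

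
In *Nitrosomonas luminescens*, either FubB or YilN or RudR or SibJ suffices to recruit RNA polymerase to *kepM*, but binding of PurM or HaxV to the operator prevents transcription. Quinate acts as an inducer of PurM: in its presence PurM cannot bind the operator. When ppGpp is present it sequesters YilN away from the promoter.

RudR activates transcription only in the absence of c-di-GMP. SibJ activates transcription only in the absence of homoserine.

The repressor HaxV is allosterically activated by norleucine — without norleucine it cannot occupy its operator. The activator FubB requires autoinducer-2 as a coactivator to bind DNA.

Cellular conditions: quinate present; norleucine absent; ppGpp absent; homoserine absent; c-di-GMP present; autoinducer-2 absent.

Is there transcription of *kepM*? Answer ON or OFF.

Autoinducer-2 is absent, so FubB is inactive.
Quinate is present, so PurM is inactive.
ppGpp is absent, so YilN is active.
Norleucine is absent, so HaxV is inactive.
c-di-GMP is present, so RudR is inactive.
Homoserine is absent, so SibJ is active.
Activator YilN is present, so *kepM* is transcribed.

ON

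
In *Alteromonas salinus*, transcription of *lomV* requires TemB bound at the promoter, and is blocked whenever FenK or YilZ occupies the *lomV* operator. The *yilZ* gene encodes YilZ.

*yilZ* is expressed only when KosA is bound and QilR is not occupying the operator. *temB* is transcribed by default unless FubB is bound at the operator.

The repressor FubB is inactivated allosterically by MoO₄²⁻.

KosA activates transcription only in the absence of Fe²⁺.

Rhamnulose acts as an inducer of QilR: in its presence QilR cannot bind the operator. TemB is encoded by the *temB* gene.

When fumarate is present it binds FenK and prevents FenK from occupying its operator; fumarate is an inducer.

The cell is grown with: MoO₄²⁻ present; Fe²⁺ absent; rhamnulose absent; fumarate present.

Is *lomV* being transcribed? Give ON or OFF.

ON

MoO₄²⁻ is present, so FubB is inactive.
With no repressor bound, *temB* is transcribed.
So TemB is produced and active.
Fumarate is present, so FenK is inactive.
Rhamnulose is absent, so QilR is active.
Fe²⁺ is absent, so KosA is active.
With repressor QilR bound, *yilZ* is not transcribed.
So YilZ is not produced.
No repressor is bound and TemB is active, so *lomV* is transcribed.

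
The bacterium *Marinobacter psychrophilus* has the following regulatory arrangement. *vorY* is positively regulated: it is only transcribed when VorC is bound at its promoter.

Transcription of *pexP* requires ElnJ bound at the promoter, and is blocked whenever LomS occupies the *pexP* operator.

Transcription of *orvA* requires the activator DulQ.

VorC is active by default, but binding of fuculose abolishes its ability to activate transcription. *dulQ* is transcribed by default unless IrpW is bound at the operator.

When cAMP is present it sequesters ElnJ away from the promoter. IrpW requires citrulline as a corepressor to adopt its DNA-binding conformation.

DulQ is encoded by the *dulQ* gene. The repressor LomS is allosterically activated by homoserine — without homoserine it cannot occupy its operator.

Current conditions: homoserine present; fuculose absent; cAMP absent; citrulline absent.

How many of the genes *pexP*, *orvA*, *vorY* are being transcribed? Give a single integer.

2

Homoserine is present, so LomS is active.
cAMP is absent, so ElnJ is active.
With repressor LomS bound, *pexP* is not transcribed.
→ *pexP* is OFF.
Citrulline is absent, so IrpW is inactive.
With no repressor bound, *dulQ* is transcribed.
So DulQ is produced and active.
No repressor is bound and DulQ is active, so *orvA* is transcribed.
→ *orvA* is ON.
Fuculose is absent, so VorC is active.
No repressor is bound and VorC is active, so *vorY* is transcribed.
→ *vorY* is ON.
2 of the 3 genes are transcribed.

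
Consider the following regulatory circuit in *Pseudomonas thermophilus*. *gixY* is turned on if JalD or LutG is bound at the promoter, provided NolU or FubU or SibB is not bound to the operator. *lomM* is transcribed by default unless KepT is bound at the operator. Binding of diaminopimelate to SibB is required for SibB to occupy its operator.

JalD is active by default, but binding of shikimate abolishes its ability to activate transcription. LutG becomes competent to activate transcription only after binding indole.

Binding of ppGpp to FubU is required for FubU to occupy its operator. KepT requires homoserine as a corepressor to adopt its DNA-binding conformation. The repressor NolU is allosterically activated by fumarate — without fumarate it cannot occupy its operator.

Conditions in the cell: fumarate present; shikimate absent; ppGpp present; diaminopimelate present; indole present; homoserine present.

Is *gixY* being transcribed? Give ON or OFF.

OFF

Fumarate is present, so NolU is active.
Shikimate is absent, so JalD is active.
ppGpp is present, so FubU is active.
Indole is present, so LutG is active.
Diaminopimelate is present, so SibB is active.
With repressor NolU bound, *gixY* is not transcribed.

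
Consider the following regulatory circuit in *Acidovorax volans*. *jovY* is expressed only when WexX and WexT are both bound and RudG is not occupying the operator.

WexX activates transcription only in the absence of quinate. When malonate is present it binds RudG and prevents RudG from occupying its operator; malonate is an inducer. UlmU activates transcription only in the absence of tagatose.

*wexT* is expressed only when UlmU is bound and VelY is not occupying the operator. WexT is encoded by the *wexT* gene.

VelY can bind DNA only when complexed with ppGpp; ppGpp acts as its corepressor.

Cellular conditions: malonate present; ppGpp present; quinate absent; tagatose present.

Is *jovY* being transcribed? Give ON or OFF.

Quinate is absent, so WexX is active.
Tagatose is present, so UlmU is inactive.
ppGpp is present, so VelY is active.
With repressor VelY bound, *wexT* is not transcribed.
So WexT is not produced.
Malonate is present, so RudG is inactive.
Required activator WexT is absent, so *jovY* is not transcribed.

OFF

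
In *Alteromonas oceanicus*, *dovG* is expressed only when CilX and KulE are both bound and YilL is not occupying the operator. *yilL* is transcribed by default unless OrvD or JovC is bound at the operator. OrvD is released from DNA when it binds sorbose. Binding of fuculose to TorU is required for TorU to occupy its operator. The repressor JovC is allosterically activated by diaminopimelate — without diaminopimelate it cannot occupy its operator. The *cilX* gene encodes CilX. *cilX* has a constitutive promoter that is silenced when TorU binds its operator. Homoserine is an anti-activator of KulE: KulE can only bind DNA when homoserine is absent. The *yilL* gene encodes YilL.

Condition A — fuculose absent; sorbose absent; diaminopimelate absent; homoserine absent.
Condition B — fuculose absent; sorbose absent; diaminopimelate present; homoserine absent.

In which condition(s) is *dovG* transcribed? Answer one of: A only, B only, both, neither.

Condition A:
Fuculose is absent, so TorU is inactive.
With no repressor bound, *cilX* is transcribed.
So CilX is produced and active.
Sorbose is absent, so OrvD is active.
Diaminopimelate is absent, so JovC is inactive.
With repressor OrvD bound, *yilL* is not transcribed.
So YilL is not produced.
Homoserine is absent, so KulE is active.
No repressor is bound and CilX and KulE are active, so *dovG* is transcribed.
→ *dovG* is ON in A.
Condition B:
Fuculose is absent, so TorU is inactive.
With no repressor bound, *cilX* is transcribed.
So CilX is produced and active.
Sorbose is absent, so OrvD is active.
Diaminopimelate is present, so JovC is active.
With repressor OrvD bound, *yilL* is not transcribed.
So YilL is not produced.
Homoserine is absent, so KulE is active.
No repressor is bound and CilX and KulE are active, so *dovG* is transcribed.
→ *dovG* is ON in B.

both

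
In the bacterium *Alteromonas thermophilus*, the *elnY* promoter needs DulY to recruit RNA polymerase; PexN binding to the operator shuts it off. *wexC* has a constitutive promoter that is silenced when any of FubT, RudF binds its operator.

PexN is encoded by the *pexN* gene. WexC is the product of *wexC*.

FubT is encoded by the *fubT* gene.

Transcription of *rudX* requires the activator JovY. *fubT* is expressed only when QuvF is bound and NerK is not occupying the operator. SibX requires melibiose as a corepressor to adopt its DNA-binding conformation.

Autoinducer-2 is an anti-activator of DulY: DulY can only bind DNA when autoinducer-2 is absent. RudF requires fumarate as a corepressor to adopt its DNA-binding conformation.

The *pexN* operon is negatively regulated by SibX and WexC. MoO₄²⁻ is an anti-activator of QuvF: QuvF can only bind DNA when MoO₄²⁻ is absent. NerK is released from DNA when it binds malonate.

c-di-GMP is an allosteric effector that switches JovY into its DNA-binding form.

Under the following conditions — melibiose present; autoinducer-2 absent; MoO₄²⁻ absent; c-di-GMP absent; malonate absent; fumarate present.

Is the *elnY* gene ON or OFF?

Autoinducer-2 is absent, so DulY is active.
Melibiose is present, so SibX is active.
MoO₄²⁻ is absent, so QuvF is active.
Malonate is absent, so NerK is active.
With repressor NerK bound, *fubT* is not transcribed.
So FubT is not produced.
Fumarate is present, so RudF is active.
With repressor RudF bound, *wexC* is not transcribed.
So WexC is not produced.
With repressor SibX bound, *pexN* is not transcribed.
So PexN is not produced.
No repressor is bound and DulY is active, so *elnY* is transcribed.

ON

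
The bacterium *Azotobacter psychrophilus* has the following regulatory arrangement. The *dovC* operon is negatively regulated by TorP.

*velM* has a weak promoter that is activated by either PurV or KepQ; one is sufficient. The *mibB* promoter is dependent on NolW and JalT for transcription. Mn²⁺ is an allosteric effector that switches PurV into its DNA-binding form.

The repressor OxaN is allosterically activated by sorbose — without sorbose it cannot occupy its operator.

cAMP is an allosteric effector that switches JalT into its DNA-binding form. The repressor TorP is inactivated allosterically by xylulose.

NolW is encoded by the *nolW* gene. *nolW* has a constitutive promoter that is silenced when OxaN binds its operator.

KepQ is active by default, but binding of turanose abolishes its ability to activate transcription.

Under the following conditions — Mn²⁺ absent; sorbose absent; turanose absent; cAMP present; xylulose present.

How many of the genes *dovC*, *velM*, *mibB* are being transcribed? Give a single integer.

Xylulose is present, so TorP is inactive.
With no repressor bound, *dovC* is transcribed.
→ *dovC* is ON.
Mn²⁺ is absent, so PurV is inactive.
Turanose is absent, so KepQ is active.
Activator KepQ is present, so *velM* is transcribed.
→ *velM* is ON.
Sorbose is absent, so OxaN is inactive.
With no repressor bound, *nolW* is transcribed.
So NolW is produced and active.
cAMP is present, so JalT is active.
No repressor is bound and NolW and JalT are active, so *mibB* is transcribed.
→ *mibB* is ON.
3 of the 3 genes are transcribed.

3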